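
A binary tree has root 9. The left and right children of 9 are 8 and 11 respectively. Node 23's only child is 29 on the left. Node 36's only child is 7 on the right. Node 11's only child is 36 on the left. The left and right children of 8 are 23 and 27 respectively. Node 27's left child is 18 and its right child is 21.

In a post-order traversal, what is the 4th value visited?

21

Post-order visits the left subtree, then the right subtree, then the node.
At 9: go left to 8.
  At 8: go left to 23.
    At 23: go left to 29.
      29 is a leaf — visit 29.
    At 23: no right child.
    Visit 23.
  At 8: go right to 27.
    At 27: go left to 18.
      18 is a leaf — visit 18.
    At 27: go right to 21.
      21 is a leaf — visit 21.
    Visit 27.
  Visit 8.
At 9: go right to 11.
  At 11: go left to 36.
    At 36: no left child.
    At 36: go right to 7.
      7 is a leaf — visit 7.
    Visit 36.
  At 11: no right child.
  Visit 11.
Visit 9.
Full post-order sequence: 29, 23, 18, 21, 27, 8, 7, 36, 11, 9.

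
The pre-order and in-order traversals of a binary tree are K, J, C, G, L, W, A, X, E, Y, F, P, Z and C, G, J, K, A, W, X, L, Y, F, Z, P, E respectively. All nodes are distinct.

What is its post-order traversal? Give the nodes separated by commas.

G, C, J, A, X, W, Z, P, F, Y, E, L, K

The first element of pre-order is the root; it splits in-order into left and right subtrees.
Root K: left subtree has 3 nodes {C, G, J}, right has 9 {A, W, X, L, Y, F, Z, P, E}.
  Root J: left subtree has 2 nodes {C, G}, right has 0 { }.
    Root C: left subtree has 0 nodes { }, right has 1 {G}.
  Root L: left subtree has 3 nodes {A, W, X}, right has 5 {Y, F, Z, P, E}.
    Root W: left subtree has 1 node {A}, right has 1 {X}.
    Root E: left subtree has 4 nodes {Y, F, Z, P}, right has 0 { }.
      Root Y: left subtree has 0 nodes { }, right has 3 {F, Z, P}.
        Root F: left subtree has 0 nodes { }, right has 2 {Z, P}.
          Root P: left subtree has 1 node {Z}, right has 0 { }.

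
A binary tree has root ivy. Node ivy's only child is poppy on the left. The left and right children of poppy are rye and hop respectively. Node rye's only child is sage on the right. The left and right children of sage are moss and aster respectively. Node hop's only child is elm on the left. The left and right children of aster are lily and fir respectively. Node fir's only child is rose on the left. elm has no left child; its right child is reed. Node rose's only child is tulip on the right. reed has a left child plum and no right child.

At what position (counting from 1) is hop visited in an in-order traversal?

In-order visits the left subtree, then the node, then the right subtree.
At ivy: go left to poppy.
  At poppy: go left to rye.
    At rye: no left child.
    Visit rye.
    At rye: go right to sage.
      At sage: go left to moss.
        moss is a leaf — visit moss.
      Visit sage.
      At sage: go right to aster.
        At aster: go left to lily.
          lily is a leaf — visit lily.
        Visit aster.
        At aster: go right to fir.
          At fir: go left to rose.
            At rose: no left child.
            Visit rose.
            At rose: go right to tulip.
              tulip is a leaf — visit tulip.
          Visit fir.
          At fir: no right child.
  Visit poppy.
  At poppy: go right to hop.
    At hop: go left to elm.
      At elm: no left child.
      Visit elm.
      At elm: go right to reed.
        At reed: go left to plum.
          plum is a leaf — visit plum.
        Visit reed.
        At reed: no right child.
    Visit hop.
    At hop: no right child.
Visit ivy.
At ivy: no right child.
Full in-order sequence: rye, moss, sage, lily, aster, rose, tulip, fir, poppy, elm, plum, reed, hop, ivy.

13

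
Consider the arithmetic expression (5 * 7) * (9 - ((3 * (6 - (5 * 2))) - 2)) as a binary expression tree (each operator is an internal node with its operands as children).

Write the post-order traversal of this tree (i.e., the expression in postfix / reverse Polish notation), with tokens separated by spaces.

5 7 * 9 3 6 5 2 * - * 2 - - *

Post-order on an expression tree gives postfix notation: for each operator, emit left operand, right operand, then the operator.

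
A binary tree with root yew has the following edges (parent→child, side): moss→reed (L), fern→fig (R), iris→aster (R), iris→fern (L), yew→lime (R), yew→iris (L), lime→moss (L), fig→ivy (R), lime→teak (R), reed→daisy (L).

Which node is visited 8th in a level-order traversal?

fig

Level-order visits nodes level by level from the root, left to right within each level.
Level 0: yew
Level 1: iris, lime
Level 2: fern, aster, moss, teak
Level 3: fig, reed
Level 4: ivy, daisy
Full level-order sequence: yew, iris, lime, fern, aster, moss, teak, fig, reed, ivy, daisy.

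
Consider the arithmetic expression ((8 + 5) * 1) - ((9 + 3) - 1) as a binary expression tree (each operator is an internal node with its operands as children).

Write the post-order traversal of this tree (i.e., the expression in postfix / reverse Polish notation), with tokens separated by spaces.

Post-order on an expression tree gives postfix notation: for each operator, emit left operand, right operand, then the operator.

8 5 + 1 * 9 3 + 1 - -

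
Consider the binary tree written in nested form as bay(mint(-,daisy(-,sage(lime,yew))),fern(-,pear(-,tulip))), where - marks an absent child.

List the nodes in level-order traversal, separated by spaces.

Level-order visits nodes level by level from the root, left to right within each level.
Level 0: bay
Level 1: mint, fern
Level 2: daisy, pear
Level 3: sage, tulip
Level 4: lime, yew

bay mint fern daisy pear sage tulip lime yew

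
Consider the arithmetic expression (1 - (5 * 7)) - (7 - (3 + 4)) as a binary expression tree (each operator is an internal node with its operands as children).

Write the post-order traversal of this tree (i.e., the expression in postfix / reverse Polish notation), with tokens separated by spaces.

Post-order on an expression tree gives postfix notation: for each operator, emit left operand, right operand, then the operator.

1 5 7 * - 7 3 4 + - -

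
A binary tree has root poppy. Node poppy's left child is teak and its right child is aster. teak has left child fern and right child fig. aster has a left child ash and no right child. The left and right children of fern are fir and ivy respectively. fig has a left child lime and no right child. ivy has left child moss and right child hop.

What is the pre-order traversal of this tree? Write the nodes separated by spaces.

poppy teak fern fir ivy moss hop fig lime aster ash

Pre-order visits the node, then its left subtree, then its right subtree.
Visit poppy.
At poppy: go left to teak.
  Visit teak.
  At teak: go left to fern.
    Visit fern.
    At fern: go left to fir.
      fir is a leaf — visit fir.
    At fern: go right to ivy.
      Visit ivy.
      At ivy: go left to moss.
        moss is a leaf — visit moss.
      At ivy: go right to hop.
        hop is a leaf — visit hop.
  At teak: go right to fig.
    Visit fig.
    At fig: go left to lime.
      lime is a leaf — visit lime.
    At fig: no right child.
At poppy: go right to aster.
  Visit aster.
  At aster: go left to ash.
    ash is a leaf — visit ash.
  At aster: no right child.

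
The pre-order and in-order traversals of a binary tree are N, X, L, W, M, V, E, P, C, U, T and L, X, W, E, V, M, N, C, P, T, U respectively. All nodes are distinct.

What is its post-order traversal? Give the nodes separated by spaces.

The first element of pre-order is the root; it splits in-order into left and right subtrees.
Root N: left subtree has 6 nodes {L, X, W, E, V, M}, right has 4 {C, P, T, U}.
  Root X: left subtree has 1 node {L}, right has 4 {W, E, V, M}.
    Root W: left subtree has 0 nodes { }, right has 3 {E, V, M}.
      Root M: left subtree has 2 nodes {E, V}, right has 0 { }.
        Root V: left subtree has 1 node {E}, right has 0 { }.
  Root P: left subtree has 1 node {C}, right has 2 {T, U}.
    Root U: left subtree has 1 node {T}, right has 0 { }.

L E V M W X C T U P N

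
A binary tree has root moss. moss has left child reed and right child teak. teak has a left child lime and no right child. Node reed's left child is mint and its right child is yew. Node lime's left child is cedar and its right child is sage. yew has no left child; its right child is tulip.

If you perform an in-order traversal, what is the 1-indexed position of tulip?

In-order visits the left subtree, then the node, then the right subtree.
At moss: go left to reed.
  At reed: go left to mint.
    mint is a leaf — visit mint.
  Visit reed.
  At reed: go right to yew.
    At yew: no left child.
    Visit yew.
    At yew: go right to tulip.
      tulip is a leaf — visit tulip.
Visit moss.
At moss: go right to teak.
  At teak: go left to lime.
    At lime: go left to cedar.
      cedar is a leaf — visit cedar.
    Visit lime.
    At lime: go right to sage.
      sage is a leaf — visit sage.
  Visit teak.
  At teak: no right child.
Full in-order sequence: mint, reed, yew, tulip, moss, cedar, lime, sage, teak.

4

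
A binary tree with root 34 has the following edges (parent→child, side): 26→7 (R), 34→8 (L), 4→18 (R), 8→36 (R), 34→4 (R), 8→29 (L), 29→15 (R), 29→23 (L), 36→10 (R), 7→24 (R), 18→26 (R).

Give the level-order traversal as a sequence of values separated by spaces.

34 8 4 29 36 18 23 15 10 26 7 24

Level-order visits nodes level by level from the root, left to right within each level.
Level 0: 34
Level 1: 8, 4
Level 2: 29, 36, 18
Level 3: 23, 15, 10, 26
Level 4: 7
Level 5: 24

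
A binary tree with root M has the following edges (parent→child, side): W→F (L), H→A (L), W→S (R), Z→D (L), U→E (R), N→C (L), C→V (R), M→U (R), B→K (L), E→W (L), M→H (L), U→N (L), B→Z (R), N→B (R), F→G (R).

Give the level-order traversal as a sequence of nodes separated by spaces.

Level-order visits nodes level by level from the root, left to right within each level.
Level 0: M
Level 1: H, U
Level 2: A, N, E
Level 3: C, B, W
Level 4: V, K, Z, F, S
Level 5: D, G

M H U A N E C B W V K Z F S D G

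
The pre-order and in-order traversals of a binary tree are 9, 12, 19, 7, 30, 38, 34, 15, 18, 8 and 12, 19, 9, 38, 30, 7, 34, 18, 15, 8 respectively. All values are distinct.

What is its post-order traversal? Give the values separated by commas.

The first element of pre-order is the root; it splits in-order into left and right subtrees.
Root 9: left subtree has 2 nodes {12, 19}, right has 7 {38, 30, 7, 34, 18, 15, 8}.
  Root 12: left subtree has 0 nodes { }, right has 1 {19}.
  Root 7: left subtree has 2 nodes {38, 30}, right has 4 {34, 18, 15, 8}.
    Root 30: left subtree has 1 node {38}, right has 0 { }.
    Root 34: left subtree has 0 nodes { }, right has 3 {18, 15, 8}.
      Root 15: left subtree has 1 node {18}, right has 1 {8}.

19, 12, 38, 30, 18, 8, 15, 34, 7, 9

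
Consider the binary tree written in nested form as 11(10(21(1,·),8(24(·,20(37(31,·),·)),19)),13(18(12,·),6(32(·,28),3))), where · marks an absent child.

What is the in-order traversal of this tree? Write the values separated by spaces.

In-order visits the left subtree, then the node, then the right subtree.
At 11: go left to 10.
  At 10: go left to 21.
    At 21: go left to 1.
      1 is a leaf — visit 1.
    Visit 21.
    At 21: no right child.
  Visit 10.
  At 10: go right to 8.
    At 8: go left to 24.
      At 24: no left child.
      Visit 24.
      At 24: go right to 20.
        At 20: go left to 37.
          At 37: go left to 31.
            31 is a leaf — visit 31.
          Visit 37.
          At 37: no right child.
        Visit 20.
        At 20: no right child.
    Visit 8.
    At 8: go right to 19.
      19 is a leaf — visit 19.
Visit 11.
At 11: go right to 13.
  At 13: go left to 18.
    At 18: go left to 12.
      12 is a leaf — visit 12.
    Visit 18.
    At 18: no right child.
  Visit 13.
  At 13: go right to 6.
    At 6: go left to 32.
      At 32: no left child.
      Visit 32.
      At 32: go right to 28.
        28 is a leaf — visit 28.
    Visit 6.
    At 6: go right to 3.
      3 is a leaf — visit 3.

1 21 10 24 31 37 20 8 19 11 12 18 13 32 28 6 3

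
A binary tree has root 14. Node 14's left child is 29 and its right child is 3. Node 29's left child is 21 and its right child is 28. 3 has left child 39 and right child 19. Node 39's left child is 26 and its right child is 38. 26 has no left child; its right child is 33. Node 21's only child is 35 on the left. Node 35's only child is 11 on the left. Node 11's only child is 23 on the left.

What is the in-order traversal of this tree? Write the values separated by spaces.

23 11 35 21 29 28 14 26 33 39 38 3 19

In-order visits the left subtree, then the node, then the right subtree.
At 14: go left to 29.
  At 29: go left to 21.
    At 21: go left to 35.
      At 35: go left to 11.
        At 11: go left to 23.
          23 is a leaf — visit 23.
        Visit 11.
        At 11: no right child.
      Visit 35.
      At 35: no right child.
    Visit 21.
    At 21: no right child.
  Visit 29.
  At 29: go right to 28.
    28 is a leaf — visit 28.
Visit 14.
At 14: go right to 3.
  At 3: go left to 39.
    At 39: go left to 26.
      At 26: no left child.
      Visit 26.
      At 26: go right to 33.
        33 is a leaf — visit 33.
    Visit 39.
    At 39: go right to 38.
      38 is a leaf — visit 38.
  Visit 3.
  At 3: go right to 19.
    19 is a leaf — visit 19.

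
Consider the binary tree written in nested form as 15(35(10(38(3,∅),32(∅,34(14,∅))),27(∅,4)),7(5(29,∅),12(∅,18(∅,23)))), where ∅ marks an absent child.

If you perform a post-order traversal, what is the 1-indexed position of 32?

Post-order visits the left subtree, then the right subtree, then the node.
At 15: go left to 35.
  At 35: go left to 10.
    At 10: go left to 38.
      At 38: go left to 3.
        3 is a leaf — visit 3.
      At 38: no right child.
      Visit 38.
    At 10: go right to 32.
      At 32: no left child.
      At 32: go right to 34.
        At 34: go left to 14.
          14 is a leaf — visit 14.
        At 34: no right child.
        Visit 34.
      Visit 32.
    Visit 10.
  At 35: go right to 27.
    At 27: no left child.
    At 27: go right to 4.
      4 is a leaf — visit 4.
    Visit 27.
  Visit 35.
At 15: go right to 7.
  At 7: go left to 5.
    At 5: go left to 29.
      29 is a leaf — visit 29.
    At 5: no right child.
    Visit 5.
  At 7: go right to 12.
    At 12: no left child.
    At 12: go right to 18.
      At 18: no left child.
      At 18: go right to 23.
        23 is a leaf — visit 23.
      Visit 18.
    Visit 12.
  Visit 7.
Visit 15.
Full post-order sequence: 3, 38, 14, 34, 32, 10, 4, 27, 35, 29, 5, 23, 18, 12, 7, 15.

5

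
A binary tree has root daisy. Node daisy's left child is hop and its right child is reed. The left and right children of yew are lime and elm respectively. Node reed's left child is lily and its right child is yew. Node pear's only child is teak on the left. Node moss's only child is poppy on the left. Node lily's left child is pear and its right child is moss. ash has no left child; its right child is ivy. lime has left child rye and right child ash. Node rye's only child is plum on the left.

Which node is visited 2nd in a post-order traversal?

teak

Post-order visits the left subtree, then the right subtree, then the node.
At daisy: go left to hop.
  hop is a leaf — visit hop.
At daisy: go right to reed.
  At reed: go left to lily.
    At lily: go left to pear.
      At pear: go left to teak.
        teak is a leaf — visit teak.
      At pear: no right child.
      Visit pear.
    At lily: go right to moss.
      At moss: go left to poppy.
        poppy is a leaf — visit poppy.
      At moss: no right child.
      Visit moss.
    Visit lily.
  At reed: go right to yew.
    At yew: go left to lime.
      At lime: go left to rye.
        At rye: go left to plum.
          plum is a leaf — visit plum.
        At rye: no right child.
        Visit rye.
      At lime: go right to ash.
        At ash: no left child.
        At ash: go right to ivy.
          ivy is a leaf — visit ivy.
        Visit ash.
      Visit lime.
    At yew: go right to elm.
      elm is a leaf — visit elm.
    Visit yew.
  Visit reed.
Visit daisy.
Full post-order sequence: hop, teak, pear, poppy, moss, lily, plum, rye, ivy, ash, lime, elm, yew, reed, daisy.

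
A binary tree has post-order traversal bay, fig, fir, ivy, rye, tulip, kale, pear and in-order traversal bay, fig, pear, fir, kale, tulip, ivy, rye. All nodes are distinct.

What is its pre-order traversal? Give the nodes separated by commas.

pear, fig, bay, kale, fir, tulip, rye, ivy

The last element of post-order is the root; it splits in-order into left and right subtrees.
Root pear: left subtree has 2 nodes {bay, fig}, right has 5 {fir, kale, tulip, ivy, rye}.
  Root fig: left subtree has 1 node {bay}, right has 0 { }.
  Root kale: left subtree has 1 node {fir}, right has 3 {tulip, ivy, rye}.
    Root tulip: left subtree has 0 nodes { }, right has 2 {ivy, rye}.
      Root rye: left subtree has 1 node {ivy}, right has 0 { }.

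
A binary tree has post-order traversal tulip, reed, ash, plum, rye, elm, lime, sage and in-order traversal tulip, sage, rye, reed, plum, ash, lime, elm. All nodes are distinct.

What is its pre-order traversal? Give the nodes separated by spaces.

The last element of post-order is the root; it splits in-order into left and right subtrees.
Root sage: left subtree has 1 node {tulip}, right has 6 {rye, reed, plum, ash, lime, elm}.
  Root lime: left subtree has 4 nodes {rye, reed, plum, ash}, right has 1 {elm}.
    Root rye: left subtree has 0 nodes { }, right has 3 {reed, plum, ash}.
      Root plum: left subtree has 1 node {reed}, right has 1 {ash}.

sage tulip lime rye plum reed ash elm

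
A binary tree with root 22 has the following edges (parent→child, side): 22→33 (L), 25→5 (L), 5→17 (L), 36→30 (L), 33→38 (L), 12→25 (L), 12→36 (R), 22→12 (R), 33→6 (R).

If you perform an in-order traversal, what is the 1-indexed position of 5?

6

In-order visits the left subtree, then the node, then the right subtree.
At 22: go left to 33.
  At 33: go left to 38.
    38 is a leaf — visit 38.
  Visit 33.
  At 33: go right to 6.
    6 is a leaf — visit 6.
Visit 22.
At 22: go right to 12.
  At 12: go left to 25.
    At 25: go left to 5.
      At 5: go left to 17.
        17 is a leaf — visit 17.
      Visit 5.
      At 5: no right child.
    Visit 25.
    At 25: no right child.
  Visit 12.
  At 12: go right to 36.
    At 36: go left to 30.
      30 is a leaf — visit 30.
    Visit 36.
    At 36: no right child.
Full in-order sequence: 38, 33, 6, 22, 17, 5, 25, 12, 30, 36.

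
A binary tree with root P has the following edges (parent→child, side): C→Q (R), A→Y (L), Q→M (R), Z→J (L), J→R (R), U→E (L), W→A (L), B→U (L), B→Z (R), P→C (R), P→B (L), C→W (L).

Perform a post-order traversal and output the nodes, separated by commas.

E, U, R, J, Z, B, Y, A, W, M, Q, C, P

Post-order visits the left subtree, then the right subtree, then the node.
At P: go left to B.
  At B: go left to U.
    At U: go left to E.
      E is a leaf — visit E.
    At U: no right child.
    Visit U.
  At B: go right to Z.
    At Z: go left to J.
      At J: no left child.
      At J: go right to R.
        R is a leaf — visit R.
      Visit J.
    At Z: no right child.
    Visit Z.
  Visit B.
At P: go right to C.
  At C: go left to W.
    At W: go left to A.
      At A: go left to Y.
        Y is a leaf — visit Y.
      At A: no right child.
      Visit A.
    At W: no right child.
    Visit W.
  At C: go right to Q.
    At Q: no left child.
    At Q: go right to M.
      M is a leaf — visit M.
    Visit Q.
  Visit C.
Visit P.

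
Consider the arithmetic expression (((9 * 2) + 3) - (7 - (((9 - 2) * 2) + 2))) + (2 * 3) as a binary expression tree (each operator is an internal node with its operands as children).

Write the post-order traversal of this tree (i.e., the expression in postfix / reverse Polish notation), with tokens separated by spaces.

9 2 * 3 + 7 9 2 - 2 * 2 + - - 2 3 * +

Post-order on an expression tree gives postfix notation: for each operator, emit left operand, right operand, then the operator.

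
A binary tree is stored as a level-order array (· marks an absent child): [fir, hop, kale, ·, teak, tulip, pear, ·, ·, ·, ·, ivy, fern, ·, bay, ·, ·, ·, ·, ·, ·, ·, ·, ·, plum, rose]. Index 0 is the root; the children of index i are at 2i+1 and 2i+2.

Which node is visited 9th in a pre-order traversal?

Pre-order visits the node, then its left subtree, then its right subtree.
Visit fir.
At fir: go left to hop.
  Visit hop.
  At hop: no left child.
  At hop: go right to teak.
    teak is a leaf — visit teak.
At fir: go right to kale.
  Visit kale.
  At kale: go left to tulip.
    Visit tulip.
    At tulip: go left to ivy.
      Visit ivy.
      At ivy: no left child.
      At ivy: go right to plum.
        plum is a leaf — visit plum.
    At tulip: go right to fern.
      Visit fern.
      At fern: go left to rose.
        rose is a leaf — visit rose.
      At fern: no right child.
  At kale: go right to pear.
    Visit pear.
    At pear: no left child.
    At pear: go right to bay.
      bay is a leaf — visit bay.
Full pre-order sequence: fir, hop, teak, kale, tulip, ivy, plum, fern, rose, pear, bay.

rose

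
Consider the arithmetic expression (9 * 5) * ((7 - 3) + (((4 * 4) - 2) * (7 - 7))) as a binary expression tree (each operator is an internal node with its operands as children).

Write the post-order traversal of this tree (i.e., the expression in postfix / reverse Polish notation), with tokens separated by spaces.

9 5 * 7 3 - 4 4 * 2 - 7 7 - * + *

Post-order on an expression tree gives postfix notation: for each operator, emit left operand, right operand, then the operator.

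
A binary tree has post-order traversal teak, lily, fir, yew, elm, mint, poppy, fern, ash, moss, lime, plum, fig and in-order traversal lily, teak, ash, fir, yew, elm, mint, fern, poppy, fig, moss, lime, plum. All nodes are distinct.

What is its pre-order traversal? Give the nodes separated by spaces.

The last element of post-order is the root; it splits in-order into left and right subtrees.
Root fig: left subtree has 9 nodes {lily, teak, ash, fir, yew, elm, mint, fern, poppy}, right has 3 {moss, lime, plum}.
  Root ash: left subtree has 2 nodes {lily, teak}, right has 6 {fir, yew, elm, mint, fern, poppy}.
    Root lily: left subtree has 0 nodes { }, right has 1 {teak}.
    Root fern: left subtree has 4 nodes {fir, yew, elm, mint}, right has 1 {poppy}.
      Root mint: left subtree has 3 nodes {fir, yew, elm}, right has 0 { }.
        Root elm: left subtree has 2 nodes {fir, yew}, right has 0 { }.
          Root yew: left subtree has 1 node {fir}, right has 0 { }.
  Root plum: left subtree has 2 nodes {moss, lime}, right has 0 { }.
    Root lime: left subtree has 1 node {moss}, right has 0 { }.

fig ash lily teak fern mint elm yew fir poppy plum lime moss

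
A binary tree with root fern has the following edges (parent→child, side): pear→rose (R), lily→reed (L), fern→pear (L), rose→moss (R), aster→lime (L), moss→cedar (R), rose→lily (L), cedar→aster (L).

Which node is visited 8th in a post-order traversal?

Post-order visits the left subtree, then the right subtree, then the node.
At fern: go left to pear.
  At pear: no left child.
  At pear: go right to rose.
    At rose: go left to lily.
      At lily: go left to reed.
        reed is a leaf — visit reed.
      At lily: no right child.
      Visit lily.
    At rose: go right to moss.
      At moss: no left child.
      At moss: go right to cedar.
        At cedar: go left to aster.
          At aster: go left to lime.
            lime is a leaf — visit lime.
          At aster: no right child.
          Visit aster.
        At cedar: no right child.
        Visit cedar.
      Visit moss.
    Visit rose.
  Visit pear.
At fern: no right child.
Visit fern.
Full post-order sequence: reed, lily, lime, aster, cedar, moss, rose, pear, fern.

pear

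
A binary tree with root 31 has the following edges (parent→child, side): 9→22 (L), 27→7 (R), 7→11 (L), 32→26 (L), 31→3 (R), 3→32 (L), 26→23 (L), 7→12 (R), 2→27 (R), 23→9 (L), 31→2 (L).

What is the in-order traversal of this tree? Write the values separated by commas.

2, 27, 11, 7, 12, 31, 22, 9, 23, 26, 32, 3

In-order visits the left subtree, then the node, then the right subtree.
At 31: go left to 2.
  At 2: no left child.
  Visit 2.
  At 2: go right to 27.
    At 27: no left child.
    Visit 27.
    At 27: go right to 7.
      At 7: go left to 11.
        11 is a leaf — visit 11.
      Visit 7.
      At 7: go right to 12.
        12 is a leaf — visit 12.
Visit 31.
At 31: go right to 3.
  At 3: go left to 32.
    At 32: go left to 26.
      At 26: go left to 23.
        At 23: go left to 9.
          At 9: go left to 22.
            22 is a leaf — visit 22.
          Visit 9.
          At 9: no right child.
        Visit 23.
        At 23: no right child.
      Visit 26.
      At 26: no right child.
    Visit 32.
    At 32: no right child.
  Visit 3.
  At 3: no right child.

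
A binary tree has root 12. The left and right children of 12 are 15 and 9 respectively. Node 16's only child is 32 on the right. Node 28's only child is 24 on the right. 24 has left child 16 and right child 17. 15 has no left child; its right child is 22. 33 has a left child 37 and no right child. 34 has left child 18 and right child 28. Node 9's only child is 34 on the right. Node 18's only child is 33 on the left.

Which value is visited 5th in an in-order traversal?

37

In-order visits the left subtree, then the node, then the right subtree.
At 12: go left to 15.
  At 15: no left child.
  Visit 15.
  At 15: go right to 22.
    22 is a leaf — visit 22.
Visit 12.
At 12: go right to 9.
  At 9: no left child.
  Visit 9.
  At 9: go right to 34.
    At 34: go left to 18.
      At 18: go left to 33.
        At 33: go left to 37.
          37 is a leaf — visit 37.
        Visit 33.
        At 33: no right child.
      Visit 18.
      At 18: no right child.
    Visit 34.
    At 34: go right to 28.
      At 28: no left child.
      Visit 28.
      At 28: go right to 24.
        At 24: go left to 16.
          At 16: no left child.
          Visit 16.
          At 16: go right to 32.
            32 is a leaf — visit 32.
        Visit 24.
        At 24: go right to 17.
          17 is a leaf — visit 17.
Full in-order sequence: 15, 22, 12, 9, 37, 33, 18, 34, 28, 16, 32, 24, 17.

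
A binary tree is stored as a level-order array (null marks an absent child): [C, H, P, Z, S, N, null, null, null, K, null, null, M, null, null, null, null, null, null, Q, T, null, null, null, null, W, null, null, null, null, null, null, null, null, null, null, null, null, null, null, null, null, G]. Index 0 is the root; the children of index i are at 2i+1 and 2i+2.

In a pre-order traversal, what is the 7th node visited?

Pre-order visits the node, then its left subtree, then its right subtree.
Visit C.
At C: go left to H.
  Visit H.
  At H: go left to Z.
    Z is a leaf — visit Z.
  At H: go right to S.
    Visit S.
    At S: go left to K.
      Visit K.
      At K: go left to Q.
        Q is a leaf — visit Q.
      At K: go right to T.
        Visit T.
        At T: no left child.
        At T: go right to G.
          G is a leaf — visit G.
    At S: no right child.
At C: go right to P.
  Visit P.
  At P: go left to N.
    Visit N.
    At N: no left child.
    At N: go right to M.
      Visit M.
      At M: go left to W.
        W is a leaf — visit W.
      At M: no right child.
  At P: no right child.
Full pre-order sequence: C, H, Z, S, K, Q, T, G, P, N, M, W.

T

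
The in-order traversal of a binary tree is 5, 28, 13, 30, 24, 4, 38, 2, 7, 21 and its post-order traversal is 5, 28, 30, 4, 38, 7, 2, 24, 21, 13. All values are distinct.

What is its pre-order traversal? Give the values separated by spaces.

13 28 5 21 24 30 2 38 4 7

The last element of post-order is the root; it splits in-order into left and right subtrees.
Root 13: left subtree has 2 nodes {5, 28}, right has 7 {30, 24, 4, 38, 2, 7, 21}.
  Root 28: left subtree has 1 node {5}, right has 0 { }.
  Root 21: left subtree has 6 nodes {30, 24, 4, 38, 2, 7}, right has 0 { }.
    Root 24: left subtree has 1 node {30}, right has 4 {4, 38, 2, 7}.
      Root 2: left subtree has 2 nodes {4, 38}, right has 1 {7}.
        Root 38: left subtree has 1 node {4}, right has 0 { }.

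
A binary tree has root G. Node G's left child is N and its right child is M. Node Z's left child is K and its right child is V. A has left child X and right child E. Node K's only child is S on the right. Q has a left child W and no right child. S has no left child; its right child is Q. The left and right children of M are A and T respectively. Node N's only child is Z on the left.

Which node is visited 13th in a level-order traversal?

Level-order visits nodes level by level from the root, left to right within each level.
Level 0: G
Level 1: N, M
Level 2: Z, A, T
Level 3: K, V, X, E
Level 4: S
Level 5: Q
Level 6: W
Full level-order sequence: G, N, M, Z, A, T, K, V, X, E, S, Q, W.

W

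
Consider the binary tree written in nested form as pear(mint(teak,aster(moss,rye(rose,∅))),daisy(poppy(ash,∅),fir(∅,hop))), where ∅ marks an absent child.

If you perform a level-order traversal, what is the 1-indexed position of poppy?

Level-order visits nodes level by level from the root, left to right within each level.
Level 0: pear
Level 1: mint, daisy
Level 2: teak, aster, poppy, fir
Level 3: moss, rye, ash, hop
Level 4: rose
Full level-order sequence: pear, mint, daisy, teak, aster, poppy, fir, moss, rye, ash, hop, rose.

6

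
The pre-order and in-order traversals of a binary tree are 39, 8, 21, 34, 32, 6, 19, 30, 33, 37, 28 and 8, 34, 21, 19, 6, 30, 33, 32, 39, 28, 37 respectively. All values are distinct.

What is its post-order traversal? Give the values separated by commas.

The first element of pre-order is the root; it splits in-order into left and right subtrees.
Root 39: left subtree has 8 nodes {8, 34, 21, 19, 6, 30, 33, 32}, right has 2 {28, 37}.
  Root 8: left subtree has 0 nodes { }, right has 7 {34, 21, 19, 6, 30, 33, 32}.
    Root 21: left subtree has 1 node {34}, right has 5 {19, 6, 30, 33, 32}.
      Root 32: left subtree has 4 nodes {19, 6, 30, 33}, right has 0 { }.
        Root 6: left subtree has 1 node {19}, right has 2 {30, 33}.
          Root 30: left subtree has 0 nodes { }, right has 1 {33}.
  Root 37: left subtree has 1 node {28}, right has 0 { }.

34, 19, 33, 30, 6, 32, 21, 8, 28, 37, 39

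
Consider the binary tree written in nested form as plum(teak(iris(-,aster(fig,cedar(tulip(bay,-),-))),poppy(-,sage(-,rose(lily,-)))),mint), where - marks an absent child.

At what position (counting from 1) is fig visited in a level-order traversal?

8

Level-order visits nodes level by level from the root, left to right within each level.
Level 0: plum
Level 1: teak, mint
Level 2: iris, poppy
Level 3: aster, sage
Level 4: fig, cedar, rose
Level 5: tulip, lily
Level 6: bay
Full level-order sequence: plum, teak, mint, iris, poppy, aster, sage, fig, cedar, rose, tulip, lily, bay.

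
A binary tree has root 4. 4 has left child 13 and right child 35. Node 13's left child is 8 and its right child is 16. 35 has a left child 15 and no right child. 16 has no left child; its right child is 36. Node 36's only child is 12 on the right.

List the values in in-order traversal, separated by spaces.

8 13 16 36 12 4 15 35

In-order visits the left subtree, then the node, then the right subtree.
At 4: go left to 13.
  At 13: go left to 8.
    8 is a leaf — visit 8.
  Visit 13.
  At 13: go right to 16.
    At 16: no left child.
    Visit 16.
    At 16: go right to 36.
      At 36: no left child.
      Visit 36.
      At 36: go right to 12.
        12 is a leaf — visit 12.
Visit 4.
At 4: go right to 35.
  At 35: go left to 15.
    15 is a leaf — visit 15.
  Visit 35.
  At 35: no right child.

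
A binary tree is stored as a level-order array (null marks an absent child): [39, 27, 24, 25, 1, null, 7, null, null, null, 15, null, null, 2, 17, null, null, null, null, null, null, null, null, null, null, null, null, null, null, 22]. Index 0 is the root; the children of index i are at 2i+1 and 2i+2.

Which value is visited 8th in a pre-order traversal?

2

Pre-order visits the node, then its left subtree, then its right subtree.
Visit 39.
At 39: go left to 27.
  Visit 27.
  At 27: go left to 25.
    25 is a leaf — visit 25.
  At 27: go right to 1.
    Visit 1.
    At 1: no left child.
    At 1: go right to 15.
      15 is a leaf — visit 15.
At 39: go right to 24.
  Visit 24.
  At 24: no left child.
  At 24: go right to 7.
    Visit 7.
    At 7: go left to 2.
      2 is a leaf — visit 2.
    At 7: go right to 17.
      Visit 17.
      At 17: go left to 22.
        22 is a leaf — visit 22.
      At 17: no right child.
Full pre-order sequence: 39, 27, 25, 1, 15, 24, 7, 2, 17, 22.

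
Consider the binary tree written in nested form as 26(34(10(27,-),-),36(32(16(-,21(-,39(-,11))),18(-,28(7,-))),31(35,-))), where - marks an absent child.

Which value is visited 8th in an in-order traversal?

In-order visits the left subtree, then the node, then the right subtree.
At 26: go left to 34.
  At 34: go left to 10.
    At 10: go left to 27.
      27 is a leaf — visit 27.
    Visit 10.
    At 10: no right child.
  Visit 34.
  At 34: no right child.
Visit 26.
At 26: go right to 36.
  At 36: go left to 32.
    At 32: go left to 16.
      At 16: no left child.
      Visit 16.
      At 16: go right to 21.
        At 21: no left child.
        Visit 21.
        At 21: go right to 39.
          At 39: no left child.
          Visit 39.
          At 39: go right to 11.
            11 is a leaf — visit 11.
    Visit 32.
    At 32: go right to 18.
      At 18: no left child.
      Visit 18.
      At 18: go right to 28.
        At 28: go left to 7.
          7 is a leaf — visit 7.
        Visit 28.
        At 28: no right child.
  Visit 36.
  At 36: go right to 31.
    At 31: go left to 35.
      35 is a leaf — visit 35.
    Visit 31.
    At 31: no right child.
Full in-order sequence: 27, 10, 34, 26, 16, 21, 39, 11, 32, 18, 7, 28, 36, 35, 31.

11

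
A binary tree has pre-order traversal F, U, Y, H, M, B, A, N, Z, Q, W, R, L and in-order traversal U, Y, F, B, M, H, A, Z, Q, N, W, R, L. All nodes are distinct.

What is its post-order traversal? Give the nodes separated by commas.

Y, U, B, M, Q, Z, L, R, W, N, A, H, F

The first element of pre-order is the root; it splits in-order into left and right subtrees.
Root F: left subtree has 2 nodes {U, Y}, right has 10 {B, M, H, A, Z, Q, N, W, R, L}.
  Root U: left subtree has 0 nodes { }, right has 1 {Y}.
  Root H: left subtree has 2 nodes {B, M}, right has 7 {A, Z, Q, N, W, R, L}.
    Root M: left subtree has 1 node {B}, right has 0 { }.
    Root A: left subtree has 0 nodes { }, right has 6 {Z, Q, N, W, R, L}.
      Root N: left subtree has 2 nodes {Z, Q}, right has 3 {W, R, L}.
        Root Z: left subtree has 0 nodes { }, right has 1 {Q}.
        Root W: left subtree has 0 nodes { }, right has 2 {R, L}.
          Root R: left subtree has 0 nodes { }, right has 1 {L}.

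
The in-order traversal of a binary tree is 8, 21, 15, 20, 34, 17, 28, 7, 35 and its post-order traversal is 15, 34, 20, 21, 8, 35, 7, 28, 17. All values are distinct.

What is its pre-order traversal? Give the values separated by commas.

17, 8, 21, 20, 15, 34, 28, 7, 35

The last element of post-order is the root; it splits in-order into left and right subtrees.
Root 17: left subtree has 5 nodes {8, 21, 15, 20, 34}, right has 3 {28, 7, 35}.
  Root 8: left subtree has 0 nodes { }, right has 4 {21, 15, 20, 34}.
    Root 21: left subtree has 0 nodes { }, right has 3 {15, 20, 34}.
      Root 20: left subtree has 1 node {15}, right has 1 {34}.
  Root 28: left subtree has 0 nodes { }, right has 2 {7, 35}.
    Root 7: left subtree has 0 nodes { }, right has 1 {35}.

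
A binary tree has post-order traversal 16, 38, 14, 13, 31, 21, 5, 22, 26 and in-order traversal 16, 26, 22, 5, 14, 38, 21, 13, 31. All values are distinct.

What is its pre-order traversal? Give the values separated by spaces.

26 16 22 5 21 14 38 31 13

The last element of post-order is the root; it splits in-order into left and right subtrees.
Root 26: left subtree has 1 node {16}, right has 7 {22, 5, 14, 38, 21, 13, 31}.
  Root 22: left subtree has 0 nodes { }, right has 6 {5, 14, 38, 21, 13, 31}.
    Root 5: left subtree has 0 nodes { }, right has 5 {14, 38, 21, 13, 31}.
      Root 21: left subtree has 2 nodes {14, 38}, right has 2 {13, 31}.
        Root 14: left subtree has 0 nodes { }, right has 1 {38}.
        Root 31: left subtree has 1 node {13}, right has 0 { }.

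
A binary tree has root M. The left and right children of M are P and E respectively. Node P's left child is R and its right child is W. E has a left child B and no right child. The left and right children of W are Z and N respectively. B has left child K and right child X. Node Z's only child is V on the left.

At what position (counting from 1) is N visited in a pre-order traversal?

Pre-order visits the node, then its left subtree, then its right subtree.
Visit M.
At M: go left to P.
  Visit P.
  At P: go left to R.
    R is a leaf — visit R.
  At P: go right to W.
    Visit W.
    At W: go left to Z.
      Visit Z.
      At Z: go left to V.
        V is a leaf — visit V.
      At Z: no right child.
    At W: go right to N.
      N is a leaf — visit N.
At M: go right to E.
  Visit E.
  At E: go left to B.
    Visit B.
    At B: go left to K.
      K is a leaf — visit K.
    At B: go right to X.
      X is a leaf — visit X.
  At E: no right child.
Full pre-order sequence: M, P, R, W, Z, V, N, E, B, K, X.

7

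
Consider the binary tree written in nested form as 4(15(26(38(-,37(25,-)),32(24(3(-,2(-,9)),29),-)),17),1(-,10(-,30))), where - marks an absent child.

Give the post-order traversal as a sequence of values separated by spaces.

Post-order visits the left subtree, then the right subtree, then the node.
At 4: go left to 15.
  At 15: go left to 26.
    At 26: go left to 38.
      At 38: no left child.
      At 38: go right to 37.
        At 37: go left to 25.
          25 is a leaf — visit 25.
        At 37: no right child.
        Visit 37.
      Visit 38.
    At 26: go right to 32.
      At 32: go left to 24.
        At 24: go left to 3.
          At 3: no left child.
          At 3: go right to 2.
            At 2: no left child.
            At 2: go right to 9.
              9 is a leaf — visit 9.
            Visit 2.
          Visit 3.
        At 24: go right to 29.
          29 is a leaf — visit 29.
        Visit 24.
      At 32: no right child.
      Visit 32.
    Visit 26.
  At 15: go right to 17.
    17 is a leaf — visit 17.
  Visit 15.
At 4: go right to 1.
  At 1: no left child.
  At 1: go right to 10.
    At 10: no left child.
    At 10: go right to 30.
      30 is a leaf — visit 30.
    Visit 10.
  Visit 1.
Visit 4.

25 37 38 9 2 3 29 24 32 26 17 15 30 10 1 4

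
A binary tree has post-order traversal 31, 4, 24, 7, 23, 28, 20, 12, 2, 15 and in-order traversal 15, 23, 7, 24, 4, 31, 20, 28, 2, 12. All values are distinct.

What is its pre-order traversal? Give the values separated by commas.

15, 2, 20, 23, 7, 24, 4, 31, 28, 12

The last element of post-order is the root; it splits in-order into left and right subtrees.
Root 15: left subtree has 0 nodes { }, right has 9 {23, 7, 24, 4, 31, 20, 28, 2, 12}.
  Root 2: left subtree has 7 nodes {23, 7, 24, 4, 31, 20, 28}, right has 1 {12}.
    Root 20: left subtree has 5 nodes {23, 7, 24, 4, 31}, right has 1 {28}.
      Root 23: left subtree has 0 nodes { }, right has 4 {7, 24, 4, 31}.
        Root 7: left subtree has 0 nodes { }, right has 3 {24, 4, 31}.
          Root 24: left subtree has 0 nodes { }, right has 2 {4, 31}.
            Root 4: left subtree has 0 nodes { }, right has 1 {31}.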